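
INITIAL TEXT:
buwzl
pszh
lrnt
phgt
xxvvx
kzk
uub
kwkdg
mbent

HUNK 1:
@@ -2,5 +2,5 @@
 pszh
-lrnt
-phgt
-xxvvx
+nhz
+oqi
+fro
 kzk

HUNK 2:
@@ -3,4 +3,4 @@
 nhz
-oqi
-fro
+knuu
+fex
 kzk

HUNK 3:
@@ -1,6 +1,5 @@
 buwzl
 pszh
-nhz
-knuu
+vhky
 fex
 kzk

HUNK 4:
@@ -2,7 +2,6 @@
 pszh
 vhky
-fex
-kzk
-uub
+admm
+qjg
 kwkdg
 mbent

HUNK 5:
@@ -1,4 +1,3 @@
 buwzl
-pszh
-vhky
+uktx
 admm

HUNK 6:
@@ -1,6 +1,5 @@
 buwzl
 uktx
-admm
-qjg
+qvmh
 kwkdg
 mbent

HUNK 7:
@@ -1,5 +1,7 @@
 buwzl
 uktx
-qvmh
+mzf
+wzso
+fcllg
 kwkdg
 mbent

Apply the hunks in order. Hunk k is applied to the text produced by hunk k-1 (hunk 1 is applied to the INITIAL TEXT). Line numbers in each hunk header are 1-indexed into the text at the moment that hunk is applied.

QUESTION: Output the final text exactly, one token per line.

Hunk 1: at line 2 remove [lrnt,phgt,xxvvx] add [nhz,oqi,fro] -> 9 lines: buwzl pszh nhz oqi fro kzk uub kwkdg mbent
Hunk 2: at line 3 remove [oqi,fro] add [knuu,fex] -> 9 lines: buwzl pszh nhz knuu fex kzk uub kwkdg mbent
Hunk 3: at line 1 remove [nhz,knuu] add [vhky] -> 8 lines: buwzl pszh vhky fex kzk uub kwkdg mbent
Hunk 4: at line 2 remove [fex,kzk,uub] add [admm,qjg] -> 7 lines: buwzl pszh vhky admm qjg kwkdg mbent
Hunk 5: at line 1 remove [pszh,vhky] add [uktx] -> 6 lines: buwzl uktx admm qjg kwkdg mbent
Hunk 6: at line 1 remove [admm,qjg] add [qvmh] -> 5 lines: buwzl uktx qvmh kwkdg mbent
Hunk 7: at line 1 remove [qvmh] add [mzf,wzso,fcllg] -> 7 lines: buwzl uktx mzf wzso fcllg kwkdg mbent

Answer: buwzl
uktx
mzf
wzso
fcllg
kwkdg
mbent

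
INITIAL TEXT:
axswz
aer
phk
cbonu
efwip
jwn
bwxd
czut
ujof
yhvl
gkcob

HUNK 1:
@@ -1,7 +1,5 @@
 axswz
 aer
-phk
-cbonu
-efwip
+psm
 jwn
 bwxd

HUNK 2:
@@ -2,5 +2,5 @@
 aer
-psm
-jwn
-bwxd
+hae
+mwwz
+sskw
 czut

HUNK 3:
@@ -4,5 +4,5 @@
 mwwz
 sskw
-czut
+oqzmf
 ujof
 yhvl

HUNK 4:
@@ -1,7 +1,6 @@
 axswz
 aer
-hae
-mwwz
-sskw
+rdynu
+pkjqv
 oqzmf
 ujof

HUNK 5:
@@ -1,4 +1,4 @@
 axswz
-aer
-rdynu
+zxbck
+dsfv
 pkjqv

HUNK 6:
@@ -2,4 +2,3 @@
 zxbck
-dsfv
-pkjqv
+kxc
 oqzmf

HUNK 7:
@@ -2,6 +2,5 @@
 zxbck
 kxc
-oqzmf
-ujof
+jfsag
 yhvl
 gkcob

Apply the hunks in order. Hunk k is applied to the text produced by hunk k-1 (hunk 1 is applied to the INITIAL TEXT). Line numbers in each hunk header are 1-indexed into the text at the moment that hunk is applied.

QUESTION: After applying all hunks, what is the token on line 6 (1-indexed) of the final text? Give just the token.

Answer: gkcob

Derivation:
Hunk 1: at line 1 remove [phk,cbonu,efwip] add [psm] -> 9 lines: axswz aer psm jwn bwxd czut ujof yhvl gkcob
Hunk 2: at line 2 remove [psm,jwn,bwxd] add [hae,mwwz,sskw] -> 9 lines: axswz aer hae mwwz sskw czut ujof yhvl gkcob
Hunk 3: at line 4 remove [czut] add [oqzmf] -> 9 lines: axswz aer hae mwwz sskw oqzmf ujof yhvl gkcob
Hunk 4: at line 1 remove [hae,mwwz,sskw] add [rdynu,pkjqv] -> 8 lines: axswz aer rdynu pkjqv oqzmf ujof yhvl gkcob
Hunk 5: at line 1 remove [aer,rdynu] add [zxbck,dsfv] -> 8 lines: axswz zxbck dsfv pkjqv oqzmf ujof yhvl gkcob
Hunk 6: at line 2 remove [dsfv,pkjqv] add [kxc] -> 7 lines: axswz zxbck kxc oqzmf ujof yhvl gkcob
Hunk 7: at line 2 remove [oqzmf,ujof] add [jfsag] -> 6 lines: axswz zxbck kxc jfsag yhvl gkcob
Final line 6: gkcob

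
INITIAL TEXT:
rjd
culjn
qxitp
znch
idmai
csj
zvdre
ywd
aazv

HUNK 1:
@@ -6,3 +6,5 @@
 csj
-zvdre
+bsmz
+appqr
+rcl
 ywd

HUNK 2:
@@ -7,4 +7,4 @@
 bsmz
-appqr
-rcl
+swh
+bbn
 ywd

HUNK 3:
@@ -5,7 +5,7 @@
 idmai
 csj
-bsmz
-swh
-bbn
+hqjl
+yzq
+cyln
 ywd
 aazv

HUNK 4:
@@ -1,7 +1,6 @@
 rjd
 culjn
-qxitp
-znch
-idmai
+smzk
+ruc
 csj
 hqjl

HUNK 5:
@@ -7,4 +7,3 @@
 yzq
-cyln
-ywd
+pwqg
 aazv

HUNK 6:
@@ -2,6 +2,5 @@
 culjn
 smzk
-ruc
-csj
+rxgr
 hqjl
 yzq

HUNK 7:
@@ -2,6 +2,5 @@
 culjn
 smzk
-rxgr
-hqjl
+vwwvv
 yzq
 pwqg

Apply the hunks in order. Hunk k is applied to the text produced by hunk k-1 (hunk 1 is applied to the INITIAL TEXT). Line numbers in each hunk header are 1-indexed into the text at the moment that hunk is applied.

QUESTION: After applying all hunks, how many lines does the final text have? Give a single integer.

Hunk 1: at line 6 remove [zvdre] add [bsmz,appqr,rcl] -> 11 lines: rjd culjn qxitp znch idmai csj bsmz appqr rcl ywd aazv
Hunk 2: at line 7 remove [appqr,rcl] add [swh,bbn] -> 11 lines: rjd culjn qxitp znch idmai csj bsmz swh bbn ywd aazv
Hunk 3: at line 5 remove [bsmz,swh,bbn] add [hqjl,yzq,cyln] -> 11 lines: rjd culjn qxitp znch idmai csj hqjl yzq cyln ywd aazv
Hunk 4: at line 1 remove [qxitp,znch,idmai] add [smzk,ruc] -> 10 lines: rjd culjn smzk ruc csj hqjl yzq cyln ywd aazv
Hunk 5: at line 7 remove [cyln,ywd] add [pwqg] -> 9 lines: rjd culjn smzk ruc csj hqjl yzq pwqg aazv
Hunk 6: at line 2 remove [ruc,csj] add [rxgr] -> 8 lines: rjd culjn smzk rxgr hqjl yzq pwqg aazv
Hunk 7: at line 2 remove [rxgr,hqjl] add [vwwvv] -> 7 lines: rjd culjn smzk vwwvv yzq pwqg aazv
Final line count: 7

Answer: 7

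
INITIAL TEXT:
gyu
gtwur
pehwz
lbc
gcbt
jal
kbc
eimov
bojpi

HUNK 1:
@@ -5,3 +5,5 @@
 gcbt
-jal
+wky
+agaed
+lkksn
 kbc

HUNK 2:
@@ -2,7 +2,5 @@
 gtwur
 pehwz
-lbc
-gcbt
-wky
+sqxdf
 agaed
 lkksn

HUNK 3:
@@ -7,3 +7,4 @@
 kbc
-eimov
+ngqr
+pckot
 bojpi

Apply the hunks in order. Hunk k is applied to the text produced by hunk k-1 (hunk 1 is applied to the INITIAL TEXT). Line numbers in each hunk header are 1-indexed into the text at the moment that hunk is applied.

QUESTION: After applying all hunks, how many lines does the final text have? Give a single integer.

Answer: 10

Derivation:
Hunk 1: at line 5 remove [jal] add [wky,agaed,lkksn] -> 11 lines: gyu gtwur pehwz lbc gcbt wky agaed lkksn kbc eimov bojpi
Hunk 2: at line 2 remove [lbc,gcbt,wky] add [sqxdf] -> 9 lines: gyu gtwur pehwz sqxdf agaed lkksn kbc eimov bojpi
Hunk 3: at line 7 remove [eimov] add [ngqr,pckot] -> 10 lines: gyu gtwur pehwz sqxdf agaed lkksn kbc ngqr pckot bojpi
Final line count: 10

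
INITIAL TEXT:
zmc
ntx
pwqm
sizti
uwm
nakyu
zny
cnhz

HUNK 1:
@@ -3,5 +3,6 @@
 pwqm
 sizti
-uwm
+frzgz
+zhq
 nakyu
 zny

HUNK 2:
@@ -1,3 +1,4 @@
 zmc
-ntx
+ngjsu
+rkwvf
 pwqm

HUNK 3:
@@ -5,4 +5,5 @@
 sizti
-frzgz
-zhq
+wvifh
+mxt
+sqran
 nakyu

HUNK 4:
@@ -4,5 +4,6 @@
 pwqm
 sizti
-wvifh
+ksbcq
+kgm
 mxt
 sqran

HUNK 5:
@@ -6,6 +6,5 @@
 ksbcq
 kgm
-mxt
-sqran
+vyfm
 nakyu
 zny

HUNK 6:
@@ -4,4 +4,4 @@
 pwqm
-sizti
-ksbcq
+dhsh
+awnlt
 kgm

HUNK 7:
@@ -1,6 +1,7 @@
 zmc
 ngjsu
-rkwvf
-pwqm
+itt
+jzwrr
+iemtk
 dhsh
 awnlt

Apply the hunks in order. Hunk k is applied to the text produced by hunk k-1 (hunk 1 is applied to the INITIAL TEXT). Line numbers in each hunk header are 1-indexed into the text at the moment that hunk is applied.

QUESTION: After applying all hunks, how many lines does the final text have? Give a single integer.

Hunk 1: at line 3 remove [uwm] add [frzgz,zhq] -> 9 lines: zmc ntx pwqm sizti frzgz zhq nakyu zny cnhz
Hunk 2: at line 1 remove [ntx] add [ngjsu,rkwvf] -> 10 lines: zmc ngjsu rkwvf pwqm sizti frzgz zhq nakyu zny cnhz
Hunk 3: at line 5 remove [frzgz,zhq] add [wvifh,mxt,sqran] -> 11 lines: zmc ngjsu rkwvf pwqm sizti wvifh mxt sqran nakyu zny cnhz
Hunk 4: at line 4 remove [wvifh] add [ksbcq,kgm] -> 12 lines: zmc ngjsu rkwvf pwqm sizti ksbcq kgm mxt sqran nakyu zny cnhz
Hunk 5: at line 6 remove [mxt,sqran] add [vyfm] -> 11 lines: zmc ngjsu rkwvf pwqm sizti ksbcq kgm vyfm nakyu zny cnhz
Hunk 6: at line 4 remove [sizti,ksbcq] add [dhsh,awnlt] -> 11 lines: zmc ngjsu rkwvf pwqm dhsh awnlt kgm vyfm nakyu zny cnhz
Hunk 7: at line 1 remove [rkwvf,pwqm] add [itt,jzwrr,iemtk] -> 12 lines: zmc ngjsu itt jzwrr iemtk dhsh awnlt kgm vyfm nakyu zny cnhz
Final line count: 12

Answer: 12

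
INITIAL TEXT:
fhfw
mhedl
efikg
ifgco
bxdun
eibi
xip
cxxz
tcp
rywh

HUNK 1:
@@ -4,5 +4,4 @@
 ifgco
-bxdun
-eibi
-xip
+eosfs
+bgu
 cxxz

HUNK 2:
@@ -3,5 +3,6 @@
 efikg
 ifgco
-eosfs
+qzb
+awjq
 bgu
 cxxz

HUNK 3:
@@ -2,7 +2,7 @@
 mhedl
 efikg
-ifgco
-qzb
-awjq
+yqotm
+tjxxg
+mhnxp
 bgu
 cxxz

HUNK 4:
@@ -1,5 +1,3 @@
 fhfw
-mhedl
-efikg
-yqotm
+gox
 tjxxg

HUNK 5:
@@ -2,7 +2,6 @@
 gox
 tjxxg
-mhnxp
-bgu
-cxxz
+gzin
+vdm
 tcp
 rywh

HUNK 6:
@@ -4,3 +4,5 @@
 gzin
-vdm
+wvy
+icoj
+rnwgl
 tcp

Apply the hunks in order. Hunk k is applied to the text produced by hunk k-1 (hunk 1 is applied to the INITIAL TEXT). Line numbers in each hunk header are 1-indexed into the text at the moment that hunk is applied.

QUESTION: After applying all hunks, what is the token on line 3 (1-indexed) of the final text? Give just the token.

Hunk 1: at line 4 remove [bxdun,eibi,xip] add [eosfs,bgu] -> 9 lines: fhfw mhedl efikg ifgco eosfs bgu cxxz tcp rywh
Hunk 2: at line 3 remove [eosfs] add [qzb,awjq] -> 10 lines: fhfw mhedl efikg ifgco qzb awjq bgu cxxz tcp rywh
Hunk 3: at line 2 remove [ifgco,qzb,awjq] add [yqotm,tjxxg,mhnxp] -> 10 lines: fhfw mhedl efikg yqotm tjxxg mhnxp bgu cxxz tcp rywh
Hunk 4: at line 1 remove [mhedl,efikg,yqotm] add [gox] -> 8 lines: fhfw gox tjxxg mhnxp bgu cxxz tcp rywh
Hunk 5: at line 2 remove [mhnxp,bgu,cxxz] add [gzin,vdm] -> 7 lines: fhfw gox tjxxg gzin vdm tcp rywh
Hunk 6: at line 4 remove [vdm] add [wvy,icoj,rnwgl] -> 9 lines: fhfw gox tjxxg gzin wvy icoj rnwgl tcp rywh
Final line 3: tjxxg

Answer: tjxxg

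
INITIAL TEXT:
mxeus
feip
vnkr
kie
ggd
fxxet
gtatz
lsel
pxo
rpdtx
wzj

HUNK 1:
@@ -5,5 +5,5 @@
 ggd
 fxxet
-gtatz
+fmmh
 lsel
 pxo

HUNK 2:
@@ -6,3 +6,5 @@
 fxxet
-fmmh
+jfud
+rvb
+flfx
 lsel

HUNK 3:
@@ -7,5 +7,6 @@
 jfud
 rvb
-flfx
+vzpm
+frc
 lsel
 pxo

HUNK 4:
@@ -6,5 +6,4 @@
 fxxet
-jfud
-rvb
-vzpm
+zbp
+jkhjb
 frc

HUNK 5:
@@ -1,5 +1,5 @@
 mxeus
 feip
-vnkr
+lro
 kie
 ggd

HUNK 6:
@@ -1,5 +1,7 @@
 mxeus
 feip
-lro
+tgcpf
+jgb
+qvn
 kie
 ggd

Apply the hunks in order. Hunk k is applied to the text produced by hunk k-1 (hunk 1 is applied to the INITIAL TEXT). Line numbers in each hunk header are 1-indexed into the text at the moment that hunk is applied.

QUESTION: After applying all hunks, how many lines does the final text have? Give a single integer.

Hunk 1: at line 5 remove [gtatz] add [fmmh] -> 11 lines: mxeus feip vnkr kie ggd fxxet fmmh lsel pxo rpdtx wzj
Hunk 2: at line 6 remove [fmmh] add [jfud,rvb,flfx] -> 13 lines: mxeus feip vnkr kie ggd fxxet jfud rvb flfx lsel pxo rpdtx wzj
Hunk 3: at line 7 remove [flfx] add [vzpm,frc] -> 14 lines: mxeus feip vnkr kie ggd fxxet jfud rvb vzpm frc lsel pxo rpdtx wzj
Hunk 4: at line 6 remove [jfud,rvb,vzpm] add [zbp,jkhjb] -> 13 lines: mxeus feip vnkr kie ggd fxxet zbp jkhjb frc lsel pxo rpdtx wzj
Hunk 5: at line 1 remove [vnkr] add [lro] -> 13 lines: mxeus feip lro kie ggd fxxet zbp jkhjb frc lsel pxo rpdtx wzj
Hunk 6: at line 1 remove [lro] add [tgcpf,jgb,qvn] -> 15 lines: mxeus feip tgcpf jgb qvn kie ggd fxxet zbp jkhjb frc lsel pxo rpdtx wzj
Final line count: 15

Answer: 15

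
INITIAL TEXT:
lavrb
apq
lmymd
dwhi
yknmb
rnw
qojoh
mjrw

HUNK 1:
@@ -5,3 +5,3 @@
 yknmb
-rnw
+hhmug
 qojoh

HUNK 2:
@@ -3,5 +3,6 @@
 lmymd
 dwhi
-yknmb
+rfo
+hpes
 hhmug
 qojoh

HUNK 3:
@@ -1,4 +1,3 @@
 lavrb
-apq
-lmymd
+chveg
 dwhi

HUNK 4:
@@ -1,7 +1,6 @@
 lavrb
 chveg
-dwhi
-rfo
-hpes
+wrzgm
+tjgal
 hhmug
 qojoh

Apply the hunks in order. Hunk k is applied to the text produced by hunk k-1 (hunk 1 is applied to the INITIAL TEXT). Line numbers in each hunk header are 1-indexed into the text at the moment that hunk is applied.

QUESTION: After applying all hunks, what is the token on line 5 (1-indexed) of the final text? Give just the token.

Answer: hhmug

Derivation:
Hunk 1: at line 5 remove [rnw] add [hhmug] -> 8 lines: lavrb apq lmymd dwhi yknmb hhmug qojoh mjrw
Hunk 2: at line 3 remove [yknmb] add [rfo,hpes] -> 9 lines: lavrb apq lmymd dwhi rfo hpes hhmug qojoh mjrw
Hunk 3: at line 1 remove [apq,lmymd] add [chveg] -> 8 lines: lavrb chveg dwhi rfo hpes hhmug qojoh mjrw
Hunk 4: at line 1 remove [dwhi,rfo,hpes] add [wrzgm,tjgal] -> 7 lines: lavrb chveg wrzgm tjgal hhmug qojoh mjrw
Final line 5: hhmug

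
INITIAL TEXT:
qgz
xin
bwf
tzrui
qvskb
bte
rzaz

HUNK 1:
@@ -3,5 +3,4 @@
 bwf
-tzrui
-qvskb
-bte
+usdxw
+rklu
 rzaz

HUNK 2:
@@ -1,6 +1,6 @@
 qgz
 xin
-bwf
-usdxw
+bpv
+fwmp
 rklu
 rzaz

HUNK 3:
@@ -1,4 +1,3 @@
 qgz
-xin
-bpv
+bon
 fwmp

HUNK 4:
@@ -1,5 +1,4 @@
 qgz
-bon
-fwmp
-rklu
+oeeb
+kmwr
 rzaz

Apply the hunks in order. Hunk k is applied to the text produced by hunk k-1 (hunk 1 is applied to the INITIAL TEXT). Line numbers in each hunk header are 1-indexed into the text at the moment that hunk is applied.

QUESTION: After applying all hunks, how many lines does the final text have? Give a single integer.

Hunk 1: at line 3 remove [tzrui,qvskb,bte] add [usdxw,rklu] -> 6 lines: qgz xin bwf usdxw rklu rzaz
Hunk 2: at line 1 remove [bwf,usdxw] add [bpv,fwmp] -> 6 lines: qgz xin bpv fwmp rklu rzaz
Hunk 3: at line 1 remove [xin,bpv] add [bon] -> 5 lines: qgz bon fwmp rklu rzaz
Hunk 4: at line 1 remove [bon,fwmp,rklu] add [oeeb,kmwr] -> 4 lines: qgz oeeb kmwr rzaz
Final line count: 4

Answer: 4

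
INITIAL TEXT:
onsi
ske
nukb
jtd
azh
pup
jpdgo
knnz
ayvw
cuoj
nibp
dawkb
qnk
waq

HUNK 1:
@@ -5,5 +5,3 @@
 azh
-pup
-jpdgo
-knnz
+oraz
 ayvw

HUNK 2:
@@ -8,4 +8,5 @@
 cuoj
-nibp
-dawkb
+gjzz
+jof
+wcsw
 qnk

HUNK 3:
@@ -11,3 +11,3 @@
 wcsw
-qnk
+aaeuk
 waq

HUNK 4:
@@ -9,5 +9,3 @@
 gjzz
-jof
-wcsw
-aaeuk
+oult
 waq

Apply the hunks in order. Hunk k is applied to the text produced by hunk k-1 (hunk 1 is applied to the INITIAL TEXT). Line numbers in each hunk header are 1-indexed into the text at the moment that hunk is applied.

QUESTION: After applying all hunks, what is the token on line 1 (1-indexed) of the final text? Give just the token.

Answer: onsi

Derivation:
Hunk 1: at line 5 remove [pup,jpdgo,knnz] add [oraz] -> 12 lines: onsi ske nukb jtd azh oraz ayvw cuoj nibp dawkb qnk waq
Hunk 2: at line 8 remove [nibp,dawkb] add [gjzz,jof,wcsw] -> 13 lines: onsi ske nukb jtd azh oraz ayvw cuoj gjzz jof wcsw qnk waq
Hunk 3: at line 11 remove [qnk] add [aaeuk] -> 13 lines: onsi ske nukb jtd azh oraz ayvw cuoj gjzz jof wcsw aaeuk waq
Hunk 4: at line 9 remove [jof,wcsw,aaeuk] add [oult] -> 11 lines: onsi ske nukb jtd azh oraz ayvw cuoj gjzz oult waq
Final line 1: onsi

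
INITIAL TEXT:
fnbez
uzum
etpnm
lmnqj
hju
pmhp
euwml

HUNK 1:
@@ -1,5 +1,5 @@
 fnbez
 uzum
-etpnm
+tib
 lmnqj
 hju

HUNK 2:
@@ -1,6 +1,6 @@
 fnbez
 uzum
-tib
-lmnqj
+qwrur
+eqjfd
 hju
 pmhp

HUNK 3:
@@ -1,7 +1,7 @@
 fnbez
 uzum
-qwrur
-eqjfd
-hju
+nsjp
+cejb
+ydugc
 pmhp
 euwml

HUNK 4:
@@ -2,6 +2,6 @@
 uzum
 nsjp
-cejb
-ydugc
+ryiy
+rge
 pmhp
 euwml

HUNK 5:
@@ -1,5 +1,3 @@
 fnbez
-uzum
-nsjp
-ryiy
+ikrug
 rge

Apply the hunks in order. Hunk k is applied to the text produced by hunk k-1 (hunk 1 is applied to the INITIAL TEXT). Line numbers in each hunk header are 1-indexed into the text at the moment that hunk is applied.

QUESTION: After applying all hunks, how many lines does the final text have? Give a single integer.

Answer: 5

Derivation:
Hunk 1: at line 1 remove [etpnm] add [tib] -> 7 lines: fnbez uzum tib lmnqj hju pmhp euwml
Hunk 2: at line 1 remove [tib,lmnqj] add [qwrur,eqjfd] -> 7 lines: fnbez uzum qwrur eqjfd hju pmhp euwml
Hunk 3: at line 1 remove [qwrur,eqjfd,hju] add [nsjp,cejb,ydugc] -> 7 lines: fnbez uzum nsjp cejb ydugc pmhp euwml
Hunk 4: at line 2 remove [cejb,ydugc] add [ryiy,rge] -> 7 lines: fnbez uzum nsjp ryiy rge pmhp euwml
Hunk 5: at line 1 remove [uzum,nsjp,ryiy] add [ikrug] -> 5 lines: fnbez ikrug rge pmhp euwml
Final line count: 5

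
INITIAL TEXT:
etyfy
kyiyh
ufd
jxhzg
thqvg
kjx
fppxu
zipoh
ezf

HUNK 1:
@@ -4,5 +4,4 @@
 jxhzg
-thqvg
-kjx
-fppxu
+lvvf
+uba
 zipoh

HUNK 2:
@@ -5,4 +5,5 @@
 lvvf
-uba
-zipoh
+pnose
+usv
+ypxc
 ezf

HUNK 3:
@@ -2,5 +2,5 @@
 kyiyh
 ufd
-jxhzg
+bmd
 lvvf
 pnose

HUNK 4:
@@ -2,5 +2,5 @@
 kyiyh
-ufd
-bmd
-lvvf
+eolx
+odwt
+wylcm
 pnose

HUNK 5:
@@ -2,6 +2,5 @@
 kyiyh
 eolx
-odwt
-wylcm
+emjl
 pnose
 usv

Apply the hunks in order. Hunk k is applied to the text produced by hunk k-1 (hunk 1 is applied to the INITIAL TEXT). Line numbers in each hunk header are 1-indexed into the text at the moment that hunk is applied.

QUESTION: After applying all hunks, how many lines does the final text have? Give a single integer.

Answer: 8

Derivation:
Hunk 1: at line 4 remove [thqvg,kjx,fppxu] add [lvvf,uba] -> 8 lines: etyfy kyiyh ufd jxhzg lvvf uba zipoh ezf
Hunk 2: at line 5 remove [uba,zipoh] add [pnose,usv,ypxc] -> 9 lines: etyfy kyiyh ufd jxhzg lvvf pnose usv ypxc ezf
Hunk 3: at line 2 remove [jxhzg] add [bmd] -> 9 lines: etyfy kyiyh ufd bmd lvvf pnose usv ypxc ezf
Hunk 4: at line 2 remove [ufd,bmd,lvvf] add [eolx,odwt,wylcm] -> 9 lines: etyfy kyiyh eolx odwt wylcm pnose usv ypxc ezf
Hunk 5: at line 2 remove [odwt,wylcm] add [emjl] -> 8 lines: etyfy kyiyh eolx emjl pnose usv ypxc ezf
Final line count: 8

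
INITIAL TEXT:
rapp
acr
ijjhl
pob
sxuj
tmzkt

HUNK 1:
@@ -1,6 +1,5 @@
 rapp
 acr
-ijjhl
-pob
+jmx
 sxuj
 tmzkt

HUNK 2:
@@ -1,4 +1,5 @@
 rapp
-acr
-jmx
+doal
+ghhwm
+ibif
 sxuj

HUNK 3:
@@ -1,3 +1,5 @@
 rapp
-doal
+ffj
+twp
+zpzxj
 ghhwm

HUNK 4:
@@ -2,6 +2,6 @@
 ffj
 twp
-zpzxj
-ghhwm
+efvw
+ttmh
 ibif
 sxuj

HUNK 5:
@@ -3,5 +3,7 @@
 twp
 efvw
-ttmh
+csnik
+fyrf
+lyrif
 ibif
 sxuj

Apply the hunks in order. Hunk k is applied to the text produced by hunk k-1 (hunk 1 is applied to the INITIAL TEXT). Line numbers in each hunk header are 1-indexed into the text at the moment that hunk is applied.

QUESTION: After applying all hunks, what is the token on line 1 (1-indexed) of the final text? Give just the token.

Hunk 1: at line 1 remove [ijjhl,pob] add [jmx] -> 5 lines: rapp acr jmx sxuj tmzkt
Hunk 2: at line 1 remove [acr,jmx] add [doal,ghhwm,ibif] -> 6 lines: rapp doal ghhwm ibif sxuj tmzkt
Hunk 3: at line 1 remove [doal] add [ffj,twp,zpzxj] -> 8 lines: rapp ffj twp zpzxj ghhwm ibif sxuj tmzkt
Hunk 4: at line 2 remove [zpzxj,ghhwm] add [efvw,ttmh] -> 8 lines: rapp ffj twp efvw ttmh ibif sxuj tmzkt
Hunk 5: at line 3 remove [ttmh] add [csnik,fyrf,lyrif] -> 10 lines: rapp ffj twp efvw csnik fyrf lyrif ibif sxuj tmzkt
Final line 1: rapp

Answer: rapp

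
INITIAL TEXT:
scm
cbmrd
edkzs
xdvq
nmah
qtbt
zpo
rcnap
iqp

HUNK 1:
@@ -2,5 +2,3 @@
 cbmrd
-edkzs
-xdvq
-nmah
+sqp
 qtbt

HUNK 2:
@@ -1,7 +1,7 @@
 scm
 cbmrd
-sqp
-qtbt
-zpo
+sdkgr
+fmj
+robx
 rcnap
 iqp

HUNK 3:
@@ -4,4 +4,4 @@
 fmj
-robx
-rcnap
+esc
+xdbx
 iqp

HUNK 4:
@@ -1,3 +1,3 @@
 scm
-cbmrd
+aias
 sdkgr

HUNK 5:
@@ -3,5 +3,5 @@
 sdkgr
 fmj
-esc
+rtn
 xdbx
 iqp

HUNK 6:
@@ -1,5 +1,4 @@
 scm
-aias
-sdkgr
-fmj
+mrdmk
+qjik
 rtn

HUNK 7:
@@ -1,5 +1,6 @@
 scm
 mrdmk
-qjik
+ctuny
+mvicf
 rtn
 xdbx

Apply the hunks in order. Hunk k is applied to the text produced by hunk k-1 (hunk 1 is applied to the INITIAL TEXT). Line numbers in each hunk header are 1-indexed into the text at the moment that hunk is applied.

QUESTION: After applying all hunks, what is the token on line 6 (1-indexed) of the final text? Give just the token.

Answer: xdbx

Derivation:
Hunk 1: at line 2 remove [edkzs,xdvq,nmah] add [sqp] -> 7 lines: scm cbmrd sqp qtbt zpo rcnap iqp
Hunk 2: at line 1 remove [sqp,qtbt,zpo] add [sdkgr,fmj,robx] -> 7 lines: scm cbmrd sdkgr fmj robx rcnap iqp
Hunk 3: at line 4 remove [robx,rcnap] add [esc,xdbx] -> 7 lines: scm cbmrd sdkgr fmj esc xdbx iqp
Hunk 4: at line 1 remove [cbmrd] add [aias] -> 7 lines: scm aias sdkgr fmj esc xdbx iqp
Hunk 5: at line 3 remove [esc] add [rtn] -> 7 lines: scm aias sdkgr fmj rtn xdbx iqp
Hunk 6: at line 1 remove [aias,sdkgr,fmj] add [mrdmk,qjik] -> 6 lines: scm mrdmk qjik rtn xdbx iqp
Hunk 7: at line 1 remove [qjik] add [ctuny,mvicf] -> 7 lines: scm mrdmk ctuny mvicf rtn xdbx iqp
Final line 6: xdbx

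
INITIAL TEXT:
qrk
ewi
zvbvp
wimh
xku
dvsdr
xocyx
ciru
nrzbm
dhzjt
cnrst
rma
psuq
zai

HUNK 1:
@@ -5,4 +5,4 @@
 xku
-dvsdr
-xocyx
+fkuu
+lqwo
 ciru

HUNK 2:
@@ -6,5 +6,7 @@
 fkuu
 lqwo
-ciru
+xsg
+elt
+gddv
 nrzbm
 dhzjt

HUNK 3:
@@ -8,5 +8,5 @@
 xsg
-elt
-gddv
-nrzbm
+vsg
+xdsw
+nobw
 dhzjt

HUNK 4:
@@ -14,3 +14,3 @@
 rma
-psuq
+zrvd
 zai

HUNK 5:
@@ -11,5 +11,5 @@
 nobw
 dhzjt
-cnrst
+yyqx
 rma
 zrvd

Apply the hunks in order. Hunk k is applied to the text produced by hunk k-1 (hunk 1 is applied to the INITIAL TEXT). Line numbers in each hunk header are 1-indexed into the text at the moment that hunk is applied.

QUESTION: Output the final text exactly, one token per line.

Answer: qrk
ewi
zvbvp
wimh
xku
fkuu
lqwo
xsg
vsg
xdsw
nobw
dhzjt
yyqx
rma
zrvd
zai

Derivation:
Hunk 1: at line 5 remove [dvsdr,xocyx] add [fkuu,lqwo] -> 14 lines: qrk ewi zvbvp wimh xku fkuu lqwo ciru nrzbm dhzjt cnrst rma psuq zai
Hunk 2: at line 6 remove [ciru] add [xsg,elt,gddv] -> 16 lines: qrk ewi zvbvp wimh xku fkuu lqwo xsg elt gddv nrzbm dhzjt cnrst rma psuq zai
Hunk 3: at line 8 remove [elt,gddv,nrzbm] add [vsg,xdsw,nobw] -> 16 lines: qrk ewi zvbvp wimh xku fkuu lqwo xsg vsg xdsw nobw dhzjt cnrst rma psuq zai
Hunk 4: at line 14 remove [psuq] add [zrvd] -> 16 lines: qrk ewi zvbvp wimh xku fkuu lqwo xsg vsg xdsw nobw dhzjt cnrst rma zrvd zai
Hunk 5: at line 11 remove [cnrst] add [yyqx] -> 16 lines: qrk ewi zvbvp wimh xku fkuu lqwo xsg vsg xdsw nobw dhzjt yyqx rma zrvd zai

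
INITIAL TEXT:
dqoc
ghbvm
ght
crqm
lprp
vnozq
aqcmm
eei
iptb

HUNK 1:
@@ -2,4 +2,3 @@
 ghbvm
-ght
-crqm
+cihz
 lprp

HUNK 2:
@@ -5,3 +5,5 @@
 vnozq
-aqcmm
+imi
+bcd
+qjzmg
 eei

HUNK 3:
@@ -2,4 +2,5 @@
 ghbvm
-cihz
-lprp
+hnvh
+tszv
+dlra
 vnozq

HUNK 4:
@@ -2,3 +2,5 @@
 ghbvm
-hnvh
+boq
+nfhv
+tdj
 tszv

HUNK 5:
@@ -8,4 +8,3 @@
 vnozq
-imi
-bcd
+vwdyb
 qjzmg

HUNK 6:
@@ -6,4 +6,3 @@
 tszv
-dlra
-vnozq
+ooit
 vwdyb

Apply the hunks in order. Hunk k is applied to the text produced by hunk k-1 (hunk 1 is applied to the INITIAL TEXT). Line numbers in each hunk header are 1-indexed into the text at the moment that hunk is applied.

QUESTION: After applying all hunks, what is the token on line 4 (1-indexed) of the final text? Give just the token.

Answer: nfhv

Derivation:
Hunk 1: at line 2 remove [ght,crqm] add [cihz] -> 8 lines: dqoc ghbvm cihz lprp vnozq aqcmm eei iptb
Hunk 2: at line 5 remove [aqcmm] add [imi,bcd,qjzmg] -> 10 lines: dqoc ghbvm cihz lprp vnozq imi bcd qjzmg eei iptb
Hunk 3: at line 2 remove [cihz,lprp] add [hnvh,tszv,dlra] -> 11 lines: dqoc ghbvm hnvh tszv dlra vnozq imi bcd qjzmg eei iptb
Hunk 4: at line 2 remove [hnvh] add [boq,nfhv,tdj] -> 13 lines: dqoc ghbvm boq nfhv tdj tszv dlra vnozq imi bcd qjzmg eei iptb
Hunk 5: at line 8 remove [imi,bcd] add [vwdyb] -> 12 lines: dqoc ghbvm boq nfhv tdj tszv dlra vnozq vwdyb qjzmg eei iptb
Hunk 6: at line 6 remove [dlra,vnozq] add [ooit] -> 11 lines: dqoc ghbvm boq nfhv tdj tszv ooit vwdyb qjzmg eei iptb
Final line 4: nfhv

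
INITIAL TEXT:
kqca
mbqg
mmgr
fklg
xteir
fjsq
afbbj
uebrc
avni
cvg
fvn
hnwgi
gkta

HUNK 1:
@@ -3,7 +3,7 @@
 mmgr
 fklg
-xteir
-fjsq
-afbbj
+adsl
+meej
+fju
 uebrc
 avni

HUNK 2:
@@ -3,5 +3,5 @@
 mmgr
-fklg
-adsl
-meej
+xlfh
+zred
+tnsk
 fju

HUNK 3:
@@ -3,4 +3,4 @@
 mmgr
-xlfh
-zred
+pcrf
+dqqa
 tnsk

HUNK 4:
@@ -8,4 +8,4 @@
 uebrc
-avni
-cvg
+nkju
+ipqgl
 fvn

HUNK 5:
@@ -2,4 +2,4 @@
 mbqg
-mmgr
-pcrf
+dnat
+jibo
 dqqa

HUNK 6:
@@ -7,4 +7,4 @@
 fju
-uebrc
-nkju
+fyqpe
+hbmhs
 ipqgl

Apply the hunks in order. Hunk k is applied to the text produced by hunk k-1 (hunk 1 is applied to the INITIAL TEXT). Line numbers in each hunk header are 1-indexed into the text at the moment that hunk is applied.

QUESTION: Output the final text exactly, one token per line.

Hunk 1: at line 3 remove [xteir,fjsq,afbbj] add [adsl,meej,fju] -> 13 lines: kqca mbqg mmgr fklg adsl meej fju uebrc avni cvg fvn hnwgi gkta
Hunk 2: at line 3 remove [fklg,adsl,meej] add [xlfh,zred,tnsk] -> 13 lines: kqca mbqg mmgr xlfh zred tnsk fju uebrc avni cvg fvn hnwgi gkta
Hunk 3: at line 3 remove [xlfh,zred] add [pcrf,dqqa] -> 13 lines: kqca mbqg mmgr pcrf dqqa tnsk fju uebrc avni cvg fvn hnwgi gkta
Hunk 4: at line 8 remove [avni,cvg] add [nkju,ipqgl] -> 13 lines: kqca mbqg mmgr pcrf dqqa tnsk fju uebrc nkju ipqgl fvn hnwgi gkta
Hunk 5: at line 2 remove [mmgr,pcrf] add [dnat,jibo] -> 13 lines: kqca mbqg dnat jibo dqqa tnsk fju uebrc nkju ipqgl fvn hnwgi gkta
Hunk 6: at line 7 remove [uebrc,nkju] add [fyqpe,hbmhs] -> 13 lines: kqca mbqg dnat jibo dqqa tnsk fju fyqpe hbmhs ipqgl fvn hnwgi gkta

Answer: kqca
mbqg
dnat
jibo
dqqa
tnsk
fju
fyqpe
hbmhs
ipqgl
fvn
hnwgi
gkta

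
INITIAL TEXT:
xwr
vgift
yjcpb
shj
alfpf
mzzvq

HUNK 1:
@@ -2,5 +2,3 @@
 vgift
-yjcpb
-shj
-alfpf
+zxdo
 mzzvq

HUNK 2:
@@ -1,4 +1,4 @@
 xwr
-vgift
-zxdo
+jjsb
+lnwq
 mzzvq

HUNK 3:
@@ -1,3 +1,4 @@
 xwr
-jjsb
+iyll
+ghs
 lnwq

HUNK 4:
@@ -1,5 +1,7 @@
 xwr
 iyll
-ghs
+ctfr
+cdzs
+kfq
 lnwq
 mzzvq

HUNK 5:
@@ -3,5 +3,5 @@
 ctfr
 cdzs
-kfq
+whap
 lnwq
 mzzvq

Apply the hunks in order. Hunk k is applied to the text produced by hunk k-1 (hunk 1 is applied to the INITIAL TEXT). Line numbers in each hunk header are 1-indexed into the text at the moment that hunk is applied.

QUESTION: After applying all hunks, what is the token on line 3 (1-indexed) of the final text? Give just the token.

Hunk 1: at line 2 remove [yjcpb,shj,alfpf] add [zxdo] -> 4 lines: xwr vgift zxdo mzzvq
Hunk 2: at line 1 remove [vgift,zxdo] add [jjsb,lnwq] -> 4 lines: xwr jjsb lnwq mzzvq
Hunk 3: at line 1 remove [jjsb] add [iyll,ghs] -> 5 lines: xwr iyll ghs lnwq mzzvq
Hunk 4: at line 1 remove [ghs] add [ctfr,cdzs,kfq] -> 7 lines: xwr iyll ctfr cdzs kfq lnwq mzzvq
Hunk 5: at line 3 remove [kfq] add [whap] -> 7 lines: xwr iyll ctfr cdzs whap lnwq mzzvq
Final line 3: ctfr

Answer: ctfr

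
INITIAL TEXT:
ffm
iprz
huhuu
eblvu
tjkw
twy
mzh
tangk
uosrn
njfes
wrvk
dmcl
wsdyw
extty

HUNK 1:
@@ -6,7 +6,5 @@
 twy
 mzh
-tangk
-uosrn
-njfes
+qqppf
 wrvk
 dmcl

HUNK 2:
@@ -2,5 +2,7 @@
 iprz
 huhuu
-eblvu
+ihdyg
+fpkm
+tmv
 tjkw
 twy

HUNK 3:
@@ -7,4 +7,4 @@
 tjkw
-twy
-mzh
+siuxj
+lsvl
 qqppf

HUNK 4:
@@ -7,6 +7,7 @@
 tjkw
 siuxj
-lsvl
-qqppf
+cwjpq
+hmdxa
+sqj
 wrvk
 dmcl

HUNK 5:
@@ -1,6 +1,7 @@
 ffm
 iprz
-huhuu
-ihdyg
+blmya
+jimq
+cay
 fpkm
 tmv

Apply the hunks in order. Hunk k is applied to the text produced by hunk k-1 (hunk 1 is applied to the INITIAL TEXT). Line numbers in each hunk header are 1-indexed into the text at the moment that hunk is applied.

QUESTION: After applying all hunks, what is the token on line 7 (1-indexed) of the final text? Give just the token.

Answer: tmv

Derivation:
Hunk 1: at line 6 remove [tangk,uosrn,njfes] add [qqppf] -> 12 lines: ffm iprz huhuu eblvu tjkw twy mzh qqppf wrvk dmcl wsdyw extty
Hunk 2: at line 2 remove [eblvu] add [ihdyg,fpkm,tmv] -> 14 lines: ffm iprz huhuu ihdyg fpkm tmv tjkw twy mzh qqppf wrvk dmcl wsdyw extty
Hunk 3: at line 7 remove [twy,mzh] add [siuxj,lsvl] -> 14 lines: ffm iprz huhuu ihdyg fpkm tmv tjkw siuxj lsvl qqppf wrvk dmcl wsdyw extty
Hunk 4: at line 7 remove [lsvl,qqppf] add [cwjpq,hmdxa,sqj] -> 15 lines: ffm iprz huhuu ihdyg fpkm tmv tjkw siuxj cwjpq hmdxa sqj wrvk dmcl wsdyw extty
Hunk 5: at line 1 remove [huhuu,ihdyg] add [blmya,jimq,cay] -> 16 lines: ffm iprz blmya jimq cay fpkm tmv tjkw siuxj cwjpq hmdxa sqj wrvk dmcl wsdyw extty
Final line 7: tmv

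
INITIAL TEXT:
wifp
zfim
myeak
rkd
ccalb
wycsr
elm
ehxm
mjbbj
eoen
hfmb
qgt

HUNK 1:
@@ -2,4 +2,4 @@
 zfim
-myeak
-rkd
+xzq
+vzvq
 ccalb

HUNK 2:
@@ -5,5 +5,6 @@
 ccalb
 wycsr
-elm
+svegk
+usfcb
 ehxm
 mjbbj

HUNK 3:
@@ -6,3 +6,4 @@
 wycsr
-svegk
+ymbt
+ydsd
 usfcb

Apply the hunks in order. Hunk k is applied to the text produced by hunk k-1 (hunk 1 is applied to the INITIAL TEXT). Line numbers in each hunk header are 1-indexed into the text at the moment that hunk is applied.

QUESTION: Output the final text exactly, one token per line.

Hunk 1: at line 2 remove [myeak,rkd] add [xzq,vzvq] -> 12 lines: wifp zfim xzq vzvq ccalb wycsr elm ehxm mjbbj eoen hfmb qgt
Hunk 2: at line 5 remove [elm] add [svegk,usfcb] -> 13 lines: wifp zfim xzq vzvq ccalb wycsr svegk usfcb ehxm mjbbj eoen hfmb qgt
Hunk 3: at line 6 remove [svegk] add [ymbt,ydsd] -> 14 lines: wifp zfim xzq vzvq ccalb wycsr ymbt ydsd usfcb ehxm mjbbj eoen hfmb qgt

Answer: wifp
zfim
xzq
vzvq
ccalb
wycsr
ymbt
ydsd
usfcb
ehxm
mjbbj
eoen
hfmb
qgt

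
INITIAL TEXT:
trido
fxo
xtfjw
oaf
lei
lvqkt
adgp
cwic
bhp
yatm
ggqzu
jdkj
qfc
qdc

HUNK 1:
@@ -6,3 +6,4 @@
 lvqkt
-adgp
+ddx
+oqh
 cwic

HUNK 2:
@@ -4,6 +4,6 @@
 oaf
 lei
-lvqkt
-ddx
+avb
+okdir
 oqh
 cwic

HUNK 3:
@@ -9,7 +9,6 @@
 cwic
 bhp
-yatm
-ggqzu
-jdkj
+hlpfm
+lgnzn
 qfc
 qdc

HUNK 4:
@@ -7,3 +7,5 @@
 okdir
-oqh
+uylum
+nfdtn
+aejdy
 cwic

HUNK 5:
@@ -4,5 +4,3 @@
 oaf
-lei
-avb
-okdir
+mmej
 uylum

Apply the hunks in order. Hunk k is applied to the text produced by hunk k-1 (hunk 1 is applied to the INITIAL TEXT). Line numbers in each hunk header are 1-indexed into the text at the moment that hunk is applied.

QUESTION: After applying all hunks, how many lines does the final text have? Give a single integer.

Answer: 14

Derivation:
Hunk 1: at line 6 remove [adgp] add [ddx,oqh] -> 15 lines: trido fxo xtfjw oaf lei lvqkt ddx oqh cwic bhp yatm ggqzu jdkj qfc qdc
Hunk 2: at line 4 remove [lvqkt,ddx] add [avb,okdir] -> 15 lines: trido fxo xtfjw oaf lei avb okdir oqh cwic bhp yatm ggqzu jdkj qfc qdc
Hunk 3: at line 9 remove [yatm,ggqzu,jdkj] add [hlpfm,lgnzn] -> 14 lines: trido fxo xtfjw oaf lei avb okdir oqh cwic bhp hlpfm lgnzn qfc qdc
Hunk 4: at line 7 remove [oqh] add [uylum,nfdtn,aejdy] -> 16 lines: trido fxo xtfjw oaf lei avb okdir uylum nfdtn aejdy cwic bhp hlpfm lgnzn qfc qdc
Hunk 5: at line 4 remove [lei,avb,okdir] add [mmej] -> 14 lines: trido fxo xtfjw oaf mmej uylum nfdtn aejdy cwic bhp hlpfm lgnzn qfc qdc
Final line count: 14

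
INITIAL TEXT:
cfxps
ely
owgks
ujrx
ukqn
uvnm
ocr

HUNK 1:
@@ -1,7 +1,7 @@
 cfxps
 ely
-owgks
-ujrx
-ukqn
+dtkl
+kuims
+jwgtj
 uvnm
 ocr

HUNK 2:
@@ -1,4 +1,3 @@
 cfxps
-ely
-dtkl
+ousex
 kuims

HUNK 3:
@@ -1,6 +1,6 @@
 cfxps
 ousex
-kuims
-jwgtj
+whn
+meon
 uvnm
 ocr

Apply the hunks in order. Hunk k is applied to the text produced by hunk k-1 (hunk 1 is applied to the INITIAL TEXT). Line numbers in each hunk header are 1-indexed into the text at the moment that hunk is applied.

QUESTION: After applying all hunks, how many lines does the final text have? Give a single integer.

Hunk 1: at line 1 remove [owgks,ujrx,ukqn] add [dtkl,kuims,jwgtj] -> 7 lines: cfxps ely dtkl kuims jwgtj uvnm ocr
Hunk 2: at line 1 remove [ely,dtkl] add [ousex] -> 6 lines: cfxps ousex kuims jwgtj uvnm ocr
Hunk 3: at line 1 remove [kuims,jwgtj] add [whn,meon] -> 6 lines: cfxps ousex whn meon uvnm ocr
Final line count: 6

Answer: 6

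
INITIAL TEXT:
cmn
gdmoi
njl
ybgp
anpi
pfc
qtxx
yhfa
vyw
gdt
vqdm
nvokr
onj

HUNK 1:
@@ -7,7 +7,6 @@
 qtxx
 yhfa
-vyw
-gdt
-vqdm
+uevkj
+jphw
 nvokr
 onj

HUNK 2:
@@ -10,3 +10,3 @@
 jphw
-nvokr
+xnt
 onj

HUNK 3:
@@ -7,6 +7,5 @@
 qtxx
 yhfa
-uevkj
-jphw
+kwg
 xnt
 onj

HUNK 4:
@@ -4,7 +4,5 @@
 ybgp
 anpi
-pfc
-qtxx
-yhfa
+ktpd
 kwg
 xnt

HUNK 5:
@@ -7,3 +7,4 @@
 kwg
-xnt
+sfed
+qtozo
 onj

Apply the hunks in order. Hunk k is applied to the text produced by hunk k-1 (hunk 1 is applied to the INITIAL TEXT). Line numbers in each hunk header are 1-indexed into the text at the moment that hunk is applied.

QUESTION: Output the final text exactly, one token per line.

Hunk 1: at line 7 remove [vyw,gdt,vqdm] add [uevkj,jphw] -> 12 lines: cmn gdmoi njl ybgp anpi pfc qtxx yhfa uevkj jphw nvokr onj
Hunk 2: at line 10 remove [nvokr] add [xnt] -> 12 lines: cmn gdmoi njl ybgp anpi pfc qtxx yhfa uevkj jphw xnt onj
Hunk 3: at line 7 remove [uevkj,jphw] add [kwg] -> 11 lines: cmn gdmoi njl ybgp anpi pfc qtxx yhfa kwg xnt onj
Hunk 4: at line 4 remove [pfc,qtxx,yhfa] add [ktpd] -> 9 lines: cmn gdmoi njl ybgp anpi ktpd kwg xnt onj
Hunk 5: at line 7 remove [xnt] add [sfed,qtozo] -> 10 lines: cmn gdmoi njl ybgp anpi ktpd kwg sfed qtozo onj

Answer: cmn
gdmoi
njl
ybgp
anpi
ktpd
kwg
sfed
qtozo
onj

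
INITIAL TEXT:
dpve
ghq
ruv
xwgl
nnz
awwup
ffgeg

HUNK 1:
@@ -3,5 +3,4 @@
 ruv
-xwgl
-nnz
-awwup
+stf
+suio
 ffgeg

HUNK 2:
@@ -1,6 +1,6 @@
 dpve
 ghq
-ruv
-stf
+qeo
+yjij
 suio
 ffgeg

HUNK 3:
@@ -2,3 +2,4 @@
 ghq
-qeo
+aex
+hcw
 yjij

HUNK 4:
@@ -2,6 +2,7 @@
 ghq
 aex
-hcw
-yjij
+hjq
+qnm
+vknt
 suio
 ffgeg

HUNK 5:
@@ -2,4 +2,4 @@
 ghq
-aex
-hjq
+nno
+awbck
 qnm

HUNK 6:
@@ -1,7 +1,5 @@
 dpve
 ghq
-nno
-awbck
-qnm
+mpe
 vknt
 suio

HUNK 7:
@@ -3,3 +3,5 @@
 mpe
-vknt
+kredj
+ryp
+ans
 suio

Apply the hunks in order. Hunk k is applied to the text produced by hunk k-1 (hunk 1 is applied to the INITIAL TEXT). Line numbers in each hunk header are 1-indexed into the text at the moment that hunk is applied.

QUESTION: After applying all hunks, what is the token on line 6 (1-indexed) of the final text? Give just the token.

Hunk 1: at line 3 remove [xwgl,nnz,awwup] add [stf,suio] -> 6 lines: dpve ghq ruv stf suio ffgeg
Hunk 2: at line 1 remove [ruv,stf] add [qeo,yjij] -> 6 lines: dpve ghq qeo yjij suio ffgeg
Hunk 3: at line 2 remove [qeo] add [aex,hcw] -> 7 lines: dpve ghq aex hcw yjij suio ffgeg
Hunk 4: at line 2 remove [hcw,yjij] add [hjq,qnm,vknt] -> 8 lines: dpve ghq aex hjq qnm vknt suio ffgeg
Hunk 5: at line 2 remove [aex,hjq] add [nno,awbck] -> 8 lines: dpve ghq nno awbck qnm vknt suio ffgeg
Hunk 6: at line 1 remove [nno,awbck,qnm] add [mpe] -> 6 lines: dpve ghq mpe vknt suio ffgeg
Hunk 7: at line 3 remove [vknt] add [kredj,ryp,ans] -> 8 lines: dpve ghq mpe kredj ryp ans suio ffgeg
Final line 6: ans

Answer: ans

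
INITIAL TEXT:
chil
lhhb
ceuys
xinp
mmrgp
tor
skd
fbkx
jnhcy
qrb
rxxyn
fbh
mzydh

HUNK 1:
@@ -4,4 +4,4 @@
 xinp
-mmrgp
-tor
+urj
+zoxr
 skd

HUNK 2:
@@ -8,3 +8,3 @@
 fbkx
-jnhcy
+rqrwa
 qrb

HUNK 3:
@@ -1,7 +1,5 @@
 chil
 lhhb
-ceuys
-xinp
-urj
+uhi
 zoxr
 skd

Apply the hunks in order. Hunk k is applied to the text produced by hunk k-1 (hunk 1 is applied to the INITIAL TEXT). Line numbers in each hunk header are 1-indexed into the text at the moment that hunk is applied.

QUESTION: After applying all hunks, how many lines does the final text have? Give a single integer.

Hunk 1: at line 4 remove [mmrgp,tor] add [urj,zoxr] -> 13 lines: chil lhhb ceuys xinp urj zoxr skd fbkx jnhcy qrb rxxyn fbh mzydh
Hunk 2: at line 8 remove [jnhcy] add [rqrwa] -> 13 lines: chil lhhb ceuys xinp urj zoxr skd fbkx rqrwa qrb rxxyn fbh mzydh
Hunk 3: at line 1 remove [ceuys,xinp,urj] add [uhi] -> 11 lines: chil lhhb uhi zoxr skd fbkx rqrwa qrb rxxyn fbh mzydh
Final line count: 11

Answer: 11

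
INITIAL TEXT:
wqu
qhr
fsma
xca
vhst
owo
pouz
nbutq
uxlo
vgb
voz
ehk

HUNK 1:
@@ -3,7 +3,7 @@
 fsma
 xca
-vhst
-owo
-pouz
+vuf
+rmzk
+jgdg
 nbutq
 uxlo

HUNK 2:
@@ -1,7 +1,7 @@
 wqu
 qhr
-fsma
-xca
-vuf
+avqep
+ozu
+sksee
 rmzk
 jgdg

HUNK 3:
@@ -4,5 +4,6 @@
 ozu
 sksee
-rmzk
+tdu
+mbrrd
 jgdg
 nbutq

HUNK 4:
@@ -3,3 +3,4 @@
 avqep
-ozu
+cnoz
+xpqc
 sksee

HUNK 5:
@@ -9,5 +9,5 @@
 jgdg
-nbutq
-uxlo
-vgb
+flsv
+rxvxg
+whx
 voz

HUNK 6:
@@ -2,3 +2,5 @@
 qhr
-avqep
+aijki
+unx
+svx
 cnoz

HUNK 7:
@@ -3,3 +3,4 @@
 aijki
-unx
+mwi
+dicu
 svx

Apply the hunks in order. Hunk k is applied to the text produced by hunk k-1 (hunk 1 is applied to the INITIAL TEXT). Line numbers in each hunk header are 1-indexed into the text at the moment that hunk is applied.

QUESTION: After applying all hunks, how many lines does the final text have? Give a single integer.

Hunk 1: at line 3 remove [vhst,owo,pouz] add [vuf,rmzk,jgdg] -> 12 lines: wqu qhr fsma xca vuf rmzk jgdg nbutq uxlo vgb voz ehk
Hunk 2: at line 1 remove [fsma,xca,vuf] add [avqep,ozu,sksee] -> 12 lines: wqu qhr avqep ozu sksee rmzk jgdg nbutq uxlo vgb voz ehk
Hunk 3: at line 4 remove [rmzk] add [tdu,mbrrd] -> 13 lines: wqu qhr avqep ozu sksee tdu mbrrd jgdg nbutq uxlo vgb voz ehk
Hunk 4: at line 3 remove [ozu] add [cnoz,xpqc] -> 14 lines: wqu qhr avqep cnoz xpqc sksee tdu mbrrd jgdg nbutq uxlo vgb voz ehk
Hunk 5: at line 9 remove [nbutq,uxlo,vgb] add [flsv,rxvxg,whx] -> 14 lines: wqu qhr avqep cnoz xpqc sksee tdu mbrrd jgdg flsv rxvxg whx voz ehk
Hunk 6: at line 2 remove [avqep] add [aijki,unx,svx] -> 16 lines: wqu qhr aijki unx svx cnoz xpqc sksee tdu mbrrd jgdg flsv rxvxg whx voz ehk
Hunk 7: at line 3 remove [unx] add [mwi,dicu] -> 17 lines: wqu qhr aijki mwi dicu svx cnoz xpqc sksee tdu mbrrd jgdg flsv rxvxg whx voz ehk
Final line count: 17

Answer: 17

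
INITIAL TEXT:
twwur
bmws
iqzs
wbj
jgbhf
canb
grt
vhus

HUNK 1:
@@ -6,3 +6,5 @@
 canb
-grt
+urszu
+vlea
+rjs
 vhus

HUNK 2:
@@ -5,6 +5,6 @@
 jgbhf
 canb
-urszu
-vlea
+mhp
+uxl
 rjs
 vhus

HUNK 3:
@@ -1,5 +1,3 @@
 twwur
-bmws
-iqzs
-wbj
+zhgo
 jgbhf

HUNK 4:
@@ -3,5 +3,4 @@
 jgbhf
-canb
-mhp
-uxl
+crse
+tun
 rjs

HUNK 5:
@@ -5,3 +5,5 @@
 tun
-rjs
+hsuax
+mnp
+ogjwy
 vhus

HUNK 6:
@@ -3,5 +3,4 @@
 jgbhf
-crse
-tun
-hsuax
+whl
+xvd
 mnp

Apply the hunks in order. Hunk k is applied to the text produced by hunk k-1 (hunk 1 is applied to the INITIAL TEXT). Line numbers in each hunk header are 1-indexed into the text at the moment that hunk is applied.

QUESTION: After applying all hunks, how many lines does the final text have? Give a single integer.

Answer: 8

Derivation:
Hunk 1: at line 6 remove [grt] add [urszu,vlea,rjs] -> 10 lines: twwur bmws iqzs wbj jgbhf canb urszu vlea rjs vhus
Hunk 2: at line 5 remove [urszu,vlea] add [mhp,uxl] -> 10 lines: twwur bmws iqzs wbj jgbhf canb mhp uxl rjs vhus
Hunk 3: at line 1 remove [bmws,iqzs,wbj] add [zhgo] -> 8 lines: twwur zhgo jgbhf canb mhp uxl rjs vhus
Hunk 4: at line 3 remove [canb,mhp,uxl] add [crse,tun] -> 7 lines: twwur zhgo jgbhf crse tun rjs vhus
Hunk 5: at line 5 remove [rjs] add [hsuax,mnp,ogjwy] -> 9 lines: twwur zhgo jgbhf crse tun hsuax mnp ogjwy vhus
Hunk 6: at line 3 remove [crse,tun,hsuax] add [whl,xvd] -> 8 lines: twwur zhgo jgbhf whl xvd mnp ogjwy vhus
Final line count: 8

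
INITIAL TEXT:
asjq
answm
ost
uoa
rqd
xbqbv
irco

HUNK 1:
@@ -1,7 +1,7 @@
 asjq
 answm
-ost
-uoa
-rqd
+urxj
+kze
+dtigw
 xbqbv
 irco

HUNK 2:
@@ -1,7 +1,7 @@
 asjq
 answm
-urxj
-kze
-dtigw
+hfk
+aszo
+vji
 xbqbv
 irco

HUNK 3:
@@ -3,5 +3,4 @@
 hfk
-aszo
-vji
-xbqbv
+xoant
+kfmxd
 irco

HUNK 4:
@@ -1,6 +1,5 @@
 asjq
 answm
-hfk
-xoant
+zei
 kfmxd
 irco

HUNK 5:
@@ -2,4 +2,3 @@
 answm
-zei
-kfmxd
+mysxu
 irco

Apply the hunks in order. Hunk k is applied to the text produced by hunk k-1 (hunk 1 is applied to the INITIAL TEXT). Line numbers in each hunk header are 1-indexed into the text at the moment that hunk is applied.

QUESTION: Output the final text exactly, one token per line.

Hunk 1: at line 1 remove [ost,uoa,rqd] add [urxj,kze,dtigw] -> 7 lines: asjq answm urxj kze dtigw xbqbv irco
Hunk 2: at line 1 remove [urxj,kze,dtigw] add [hfk,aszo,vji] -> 7 lines: asjq answm hfk aszo vji xbqbv irco
Hunk 3: at line 3 remove [aszo,vji,xbqbv] add [xoant,kfmxd] -> 6 lines: asjq answm hfk xoant kfmxd irco
Hunk 4: at line 1 remove [hfk,xoant] add [zei] -> 5 lines: asjq answm zei kfmxd irco
Hunk 5: at line 2 remove [zei,kfmxd] add [mysxu] -> 4 lines: asjq answm mysxu irco

Answer: asjq
answm
mysxu
irco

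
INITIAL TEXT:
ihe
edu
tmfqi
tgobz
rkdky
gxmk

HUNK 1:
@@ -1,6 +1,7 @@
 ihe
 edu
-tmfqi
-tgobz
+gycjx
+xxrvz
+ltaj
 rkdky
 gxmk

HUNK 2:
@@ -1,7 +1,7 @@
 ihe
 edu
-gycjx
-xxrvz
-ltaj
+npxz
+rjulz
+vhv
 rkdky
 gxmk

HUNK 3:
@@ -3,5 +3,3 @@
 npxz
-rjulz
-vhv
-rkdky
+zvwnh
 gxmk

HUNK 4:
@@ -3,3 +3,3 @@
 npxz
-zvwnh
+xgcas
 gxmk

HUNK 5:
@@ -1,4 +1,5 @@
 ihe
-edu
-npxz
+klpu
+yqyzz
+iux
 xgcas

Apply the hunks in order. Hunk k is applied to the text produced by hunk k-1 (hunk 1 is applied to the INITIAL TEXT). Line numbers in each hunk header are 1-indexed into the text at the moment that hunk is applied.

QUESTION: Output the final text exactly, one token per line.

Answer: ihe
klpu
yqyzz
iux
xgcas
gxmk

Derivation:
Hunk 1: at line 1 remove [tmfqi,tgobz] add [gycjx,xxrvz,ltaj] -> 7 lines: ihe edu gycjx xxrvz ltaj rkdky gxmk
Hunk 2: at line 1 remove [gycjx,xxrvz,ltaj] add [npxz,rjulz,vhv] -> 7 lines: ihe edu npxz rjulz vhv rkdky gxmk
Hunk 3: at line 3 remove [rjulz,vhv,rkdky] add [zvwnh] -> 5 lines: ihe edu npxz zvwnh gxmk
Hunk 4: at line 3 remove [zvwnh] add [xgcas] -> 5 lines: ihe edu npxz xgcas gxmk
Hunk 5: at line 1 remove [edu,npxz] add [klpu,yqyzz,iux] -> 6 lines: ihe klpu yqyzz iux xgcas gxmk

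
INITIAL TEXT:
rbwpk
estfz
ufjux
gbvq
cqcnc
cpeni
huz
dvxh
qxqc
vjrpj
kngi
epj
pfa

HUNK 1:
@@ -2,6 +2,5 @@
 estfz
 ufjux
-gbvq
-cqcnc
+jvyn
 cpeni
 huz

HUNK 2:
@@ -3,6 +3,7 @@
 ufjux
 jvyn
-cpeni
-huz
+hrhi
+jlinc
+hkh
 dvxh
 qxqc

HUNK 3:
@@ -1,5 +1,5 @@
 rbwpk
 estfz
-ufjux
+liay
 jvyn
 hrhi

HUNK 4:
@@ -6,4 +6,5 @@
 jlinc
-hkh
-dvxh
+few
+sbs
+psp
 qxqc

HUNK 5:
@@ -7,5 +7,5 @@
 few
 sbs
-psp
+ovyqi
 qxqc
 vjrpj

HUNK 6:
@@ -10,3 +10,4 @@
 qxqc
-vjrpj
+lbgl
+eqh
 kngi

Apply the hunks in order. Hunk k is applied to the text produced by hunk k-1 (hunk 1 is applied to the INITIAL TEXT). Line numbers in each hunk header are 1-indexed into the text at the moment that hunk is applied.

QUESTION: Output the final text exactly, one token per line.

Hunk 1: at line 2 remove [gbvq,cqcnc] add [jvyn] -> 12 lines: rbwpk estfz ufjux jvyn cpeni huz dvxh qxqc vjrpj kngi epj pfa
Hunk 2: at line 3 remove [cpeni,huz] add [hrhi,jlinc,hkh] -> 13 lines: rbwpk estfz ufjux jvyn hrhi jlinc hkh dvxh qxqc vjrpj kngi epj pfa
Hunk 3: at line 1 remove [ufjux] add [liay] -> 13 lines: rbwpk estfz liay jvyn hrhi jlinc hkh dvxh qxqc vjrpj kngi epj pfa
Hunk 4: at line 6 remove [hkh,dvxh] add [few,sbs,psp] -> 14 lines: rbwpk estfz liay jvyn hrhi jlinc few sbs psp qxqc vjrpj kngi epj pfa
Hunk 5: at line 7 remove [psp] add [ovyqi] -> 14 lines: rbwpk estfz liay jvyn hrhi jlinc few sbs ovyqi qxqc vjrpj kngi epj pfa
Hunk 6: at line 10 remove [vjrpj] add [lbgl,eqh] -> 15 lines: rbwpk estfz liay jvyn hrhi jlinc few sbs ovyqi qxqc lbgl eqh kngi epj pfa

Answer: rbwpk
estfz
liay
jvyn
hrhi
jlinc
few
sbs
ovyqi
qxqc
lbgl
eqh
kngi
epj
pfa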